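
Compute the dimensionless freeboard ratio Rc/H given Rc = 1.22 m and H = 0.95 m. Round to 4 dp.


Relative freeboard = Rc / H
= 1.22 / 0.95
= 1.2842

1.2842


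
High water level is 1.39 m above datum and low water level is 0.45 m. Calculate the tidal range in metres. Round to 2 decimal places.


Tidal range = High water - Low water
Tidal range = 1.39 - (0.45)
Tidal range = 0.94 m

0.94


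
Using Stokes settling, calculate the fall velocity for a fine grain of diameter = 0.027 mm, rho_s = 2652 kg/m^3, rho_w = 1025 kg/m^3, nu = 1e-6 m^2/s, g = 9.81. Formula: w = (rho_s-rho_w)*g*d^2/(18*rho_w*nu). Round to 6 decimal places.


w = (rho_s - rho_w) * g * d^2 / (18 * rho_w * nu)
d = 0.027 mm = 0.000027 m
rho_s - rho_w = 2652 - 1025 = 1627
Numerator = 1627 * 9.81 * (0.000027)^2 = 0.000011635474
Denominator = 18 * 1025 * 1e-6 = 0.018450
w = 0.000631 m/s

0.000631


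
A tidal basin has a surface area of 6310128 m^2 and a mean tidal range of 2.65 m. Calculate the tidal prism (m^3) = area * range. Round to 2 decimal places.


Tidal prism = Area * Tidal range
P = 6310128 * 2.65
P = 16721839.20 m^3

16721839.20


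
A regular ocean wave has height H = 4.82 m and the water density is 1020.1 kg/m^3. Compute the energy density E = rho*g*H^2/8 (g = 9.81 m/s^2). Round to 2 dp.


E = (1/8) * rho * g * H^2
E = (1/8) * 1020.1 * 9.81 * 4.82^2
E = 0.125 * 1020.1 * 9.81 * 23.2324
E = 29061.35 J/m^2

29061.35


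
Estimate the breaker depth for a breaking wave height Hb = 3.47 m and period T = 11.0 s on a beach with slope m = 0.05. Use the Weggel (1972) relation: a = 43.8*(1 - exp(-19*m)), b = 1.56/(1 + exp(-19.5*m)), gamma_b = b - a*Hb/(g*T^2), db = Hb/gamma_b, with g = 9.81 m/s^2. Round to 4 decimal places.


a = 43.8 * (1 - exp(-19 * m))
exp(-19 * 0.05) = exp(-0.9500) = 0.386741
a = 43.8 * (1 - 0.386741) = 26.860743
b = 1.56 / (1 + exp(-19.5 * m))
exp(-19.5 * 0.05) = exp(-0.9750) = 0.377192
b = 1.56 / (1 + 0.377192) = 1.132739
Hb / (g * T^2) = 3.47 / (9.81 * 11.0^2) = 3.47 / 1187.0100 = 0.00292331
gamma_b = b - a * Hb/(g*T^2) = 1.132739 - 26.860743 * 0.00292331 = 1.054217
db = Hb / gamma_b = 3.47 / 1.054217
db = 3.2915 m

3.2915


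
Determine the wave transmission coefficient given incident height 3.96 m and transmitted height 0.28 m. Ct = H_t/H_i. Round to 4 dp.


Ct = H_t / H_i
Ct = 0.28 / 3.96
Ct = 0.0707

0.0707


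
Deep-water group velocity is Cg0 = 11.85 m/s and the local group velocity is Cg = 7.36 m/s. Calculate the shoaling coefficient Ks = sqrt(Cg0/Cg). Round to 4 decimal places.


Ks = sqrt(Cg0 / Cg)
Ks = sqrt(11.85 / 7.36)
Ks = sqrt(1.6101)
Ks = 1.2689

1.2689


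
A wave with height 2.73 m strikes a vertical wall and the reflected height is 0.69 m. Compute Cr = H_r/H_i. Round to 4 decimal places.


Cr = H_r / H_i
Cr = 0.69 / 2.73
Cr = 0.2527

0.2527


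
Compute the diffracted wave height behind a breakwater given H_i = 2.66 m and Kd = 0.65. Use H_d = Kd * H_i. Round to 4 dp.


H_d = Kd * H_i
H_d = 0.65 * 2.66
H_d = 1.7290 m

1.7290


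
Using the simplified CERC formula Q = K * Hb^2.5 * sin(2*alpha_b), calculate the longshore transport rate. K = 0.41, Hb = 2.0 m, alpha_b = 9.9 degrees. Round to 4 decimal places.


Q = K * Hb^2.5 * sin(2 * alpha_b)
Hb^2.5 = 2.0^2.5 = 5.656854
sin(2 * 9.9) = sin(19.8) = 0.338738
Q = 0.41 * 5.656854 * 0.338738
Q = 0.7856 m^3/s

0.7856


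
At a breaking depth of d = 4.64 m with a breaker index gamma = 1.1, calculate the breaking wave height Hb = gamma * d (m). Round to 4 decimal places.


Hb = gamma * d
Hb = 1.1 * 4.64
Hb = 5.1040 m

5.1040


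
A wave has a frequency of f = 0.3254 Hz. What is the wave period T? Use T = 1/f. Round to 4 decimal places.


T = 1 / f
T = 1 / 0.3254
T = 3.0731 s

3.0731


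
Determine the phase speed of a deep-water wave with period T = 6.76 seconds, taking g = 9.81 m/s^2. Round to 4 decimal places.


We use the deep-water celerity formula:
C = g * T / (2 * pi)
C = 9.81 * 6.76 / (2 * 3.14159...)
C = 66.315600 / 6.283185
C = 10.5545 m/s

10.5545


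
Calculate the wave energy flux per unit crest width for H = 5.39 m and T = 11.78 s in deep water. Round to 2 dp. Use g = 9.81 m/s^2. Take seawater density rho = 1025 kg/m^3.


P = rho * g^2 * H^2 * T / (32 * pi)
P = 1025 * 9.81^2 * 5.39^2 * 11.78 / (32 * pi)
P = 1025 * 96.2361 * 29.0521 * 11.78 / 100.53096
P = 335803.22 W/m

335803.22


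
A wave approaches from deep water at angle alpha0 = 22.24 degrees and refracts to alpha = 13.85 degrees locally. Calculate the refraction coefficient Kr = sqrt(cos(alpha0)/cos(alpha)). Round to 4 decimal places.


Kr = sqrt(cos(alpha0) / cos(alpha))
cos(22.24) = 0.925607
cos(13.85) = 0.970926
Kr = sqrt(0.925607 / 0.970926)
Kr = sqrt(0.953324)
Kr = 0.9764

0.9764


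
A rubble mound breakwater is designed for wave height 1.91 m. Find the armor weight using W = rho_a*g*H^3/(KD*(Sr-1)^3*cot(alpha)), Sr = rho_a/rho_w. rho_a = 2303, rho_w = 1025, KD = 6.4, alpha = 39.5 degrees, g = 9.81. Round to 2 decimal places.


Sr = rho_a / rho_w = 2303 / 1025 = 2.246829
(Sr - 1) = 1.246829
(Sr - 1)^3 = 1.938300
cot(39.5) = 1 / tan(39.5) = 1 / 0.824336 = 1.213097
Numerator = 2303 * 9.81 * 1.91^3 = 157421.1378
Denominator = 6.4 * 1.938300 * 1.213097 = 15.048613
W = 157421.1378 / 15.048613
W = 10460.84 N

10460.84


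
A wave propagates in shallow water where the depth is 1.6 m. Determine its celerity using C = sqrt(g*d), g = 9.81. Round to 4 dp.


Using the shallow-water approximation:
C = sqrt(g * d) = sqrt(9.81 * 1.6)
C = sqrt(15.6960)
C = 3.9618 m/s

3.9618


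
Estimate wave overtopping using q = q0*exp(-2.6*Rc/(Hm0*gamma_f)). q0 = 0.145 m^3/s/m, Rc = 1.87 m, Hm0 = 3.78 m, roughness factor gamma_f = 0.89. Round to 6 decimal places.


q = q0 * exp(-2.6 * Rc / (Hm0 * gamma_f))
Exponent = -2.6 * 1.87 / (3.78 * 0.89)
= -2.6 * 1.87 / 3.3642
= -1.445217
exp(-1.445217) = 0.235695
q = 0.145 * 0.235695
q = 0.034176 m^3/s/m

0.034176


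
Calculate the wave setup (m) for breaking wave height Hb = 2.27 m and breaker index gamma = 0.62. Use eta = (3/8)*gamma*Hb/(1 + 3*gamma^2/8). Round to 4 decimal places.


eta = (3/8) * gamma * Hb / (1 + 3*gamma^2/8)
Numerator = (3/8) * 0.62 * 2.27 = 0.527775
Denominator = 1 + 3*0.62^2/8 = 1 + 0.144150 = 1.144150
eta = 0.527775 / 1.144150
eta = 0.4613 m

0.4613


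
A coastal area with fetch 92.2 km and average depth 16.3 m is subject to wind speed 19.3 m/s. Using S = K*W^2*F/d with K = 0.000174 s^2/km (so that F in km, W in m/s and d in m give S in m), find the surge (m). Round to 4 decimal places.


S = K * W^2 * F / d
W^2 = 19.3^2 = 372.49
S = 0.000174 * 372.49 * 92.2 / 16.3
Numerator = 0.000174 * 372.49 * 92.2 = 5.975783
S = 5.975783 / 16.3 = 0.3666 m

0.3666


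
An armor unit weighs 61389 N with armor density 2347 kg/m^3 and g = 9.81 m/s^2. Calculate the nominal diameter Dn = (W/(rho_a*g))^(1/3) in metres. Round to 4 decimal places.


V = W / (rho_a * g)
V = 61389 / (2347 * 9.81)
V = 61389 / 23024.07
V = 2.666297 m^3
Dn = V^(1/3) = 2.666297^(1/3)
Dn = 1.3867 m

1.3867


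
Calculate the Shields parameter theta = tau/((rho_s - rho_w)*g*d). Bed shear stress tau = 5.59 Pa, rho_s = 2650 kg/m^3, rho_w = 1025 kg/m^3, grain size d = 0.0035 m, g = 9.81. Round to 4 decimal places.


theta = tau / ((rho_s - rho_w) * g * d)
rho_s - rho_w = 2650 - 1025 = 1625
Denominator = 1625 * 9.81 * 0.0035 = 55.794375
theta = 5.59 / 55.794375
theta = 0.1002

0.1002


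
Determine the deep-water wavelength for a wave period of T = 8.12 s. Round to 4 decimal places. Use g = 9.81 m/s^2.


L0 = g * T^2 / (2 * pi)
L0 = 9.81 * 8.12^2 / (2 * pi)
L0 = 9.81 * 65.9344 / 6.28319
L0 = 646.8165 / 6.28319
L0 = 102.9440 m

102.9440


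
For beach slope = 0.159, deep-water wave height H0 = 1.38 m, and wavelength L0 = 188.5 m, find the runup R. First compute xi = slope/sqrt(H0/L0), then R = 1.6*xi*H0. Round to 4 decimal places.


xi = slope / sqrt(H0/L0)
H0/L0 = 1.38/188.5 = 0.007321
sqrt(0.007321) = 0.085563
xi = 0.159 / 0.085563 = 1.858289
R = 1.6 * xi * H0 = 1.6 * 1.858289 * 1.38
R = 4.1031 m

4.1031


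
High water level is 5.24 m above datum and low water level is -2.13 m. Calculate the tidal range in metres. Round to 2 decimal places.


Tidal range = High water - Low water
Tidal range = 5.24 - (-2.13)
Tidal range = 7.37 m

7.37


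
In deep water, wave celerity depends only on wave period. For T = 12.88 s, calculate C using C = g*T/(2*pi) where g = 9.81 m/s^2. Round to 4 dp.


We use the deep-water celerity formula:
C = g * T / (2 * pi)
C = 9.81 * 12.88 / (2 * 3.14159...)
C = 126.352800 / 6.283185
C = 20.1097 m/s

20.1097


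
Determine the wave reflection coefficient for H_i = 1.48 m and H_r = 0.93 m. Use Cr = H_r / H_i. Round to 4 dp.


Cr = H_r / H_i
Cr = 0.93 / 1.48
Cr = 0.6284

0.6284


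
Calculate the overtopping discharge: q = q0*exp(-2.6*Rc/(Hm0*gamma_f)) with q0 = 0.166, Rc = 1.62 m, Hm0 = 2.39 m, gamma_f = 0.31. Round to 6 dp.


q = q0 * exp(-2.6 * Rc / (Hm0 * gamma_f))
Exponent = -2.6 * 1.62 / (2.39 * 0.31)
= -2.6 * 1.62 / 0.7409
= -5.684978
exp(-5.684978) = 0.003397
q = 0.166 * 0.003397
q = 0.000564 m^3/s/m

0.000564


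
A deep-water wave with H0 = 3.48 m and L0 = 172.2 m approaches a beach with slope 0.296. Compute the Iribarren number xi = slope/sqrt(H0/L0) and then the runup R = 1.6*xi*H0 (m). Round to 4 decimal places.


xi = slope / sqrt(H0/L0)
H0/L0 = 3.48/172.2 = 0.020209
sqrt(0.020209) = 0.142159
xi = 0.296 / 0.142159 = 2.082182
R = 1.6 * xi * H0 = 1.6 * 2.082182 * 3.48
R = 11.5936 m

11.5936


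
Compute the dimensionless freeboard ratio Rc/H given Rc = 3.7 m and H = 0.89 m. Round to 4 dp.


Relative freeboard = Rc / H
= 3.7 / 0.89
= 4.1573

4.1573


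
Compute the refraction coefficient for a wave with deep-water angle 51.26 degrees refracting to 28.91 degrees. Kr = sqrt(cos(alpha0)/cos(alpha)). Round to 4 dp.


Kr = sqrt(cos(alpha0) / cos(alpha))
cos(51.26) = 0.625787
cos(28.91) = 0.875380
Kr = sqrt(0.625787 / 0.875380)
Kr = sqrt(0.714875)
Kr = 0.8455

0.8455


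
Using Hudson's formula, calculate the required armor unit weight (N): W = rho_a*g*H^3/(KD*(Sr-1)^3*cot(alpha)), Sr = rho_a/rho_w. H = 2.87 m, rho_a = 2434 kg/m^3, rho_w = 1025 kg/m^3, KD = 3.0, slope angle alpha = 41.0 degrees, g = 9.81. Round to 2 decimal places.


Sr = rho_a / rho_w = 2434 / 1025 = 2.374634
(Sr - 1) = 1.374634
(Sr - 1)^3 = 2.597535
cot(41.0) = 1 / tan(41.0) = 1 / 0.869287 = 1.150368
Numerator = 2434 * 9.81 * 2.87^3 = 564462.7295
Denominator = 3.0 * 2.597535 * 1.150368 = 8.964366
W = 564462.7295 / 8.964366
W = 62967.39 N

62967.39


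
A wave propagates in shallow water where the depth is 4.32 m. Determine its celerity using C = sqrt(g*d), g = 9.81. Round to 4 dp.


Using the shallow-water approximation:
C = sqrt(g * d) = sqrt(9.81 * 4.32)
C = sqrt(42.3792)
C = 6.5099 m/s

6.5099


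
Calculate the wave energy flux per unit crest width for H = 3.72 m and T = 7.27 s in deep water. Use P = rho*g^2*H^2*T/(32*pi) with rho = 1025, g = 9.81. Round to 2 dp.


P = rho * g^2 * H^2 * T / (32 * pi)
P = 1025 * 9.81^2 * 3.72^2 * 7.27 / (32 * pi)
P = 1025 * 96.2361 * 13.8384 * 7.27 / 100.53096
P = 98714.81 W/m

98714.81


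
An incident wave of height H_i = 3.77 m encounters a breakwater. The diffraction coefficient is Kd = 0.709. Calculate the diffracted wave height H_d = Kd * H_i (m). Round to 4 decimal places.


H_d = Kd * H_i
H_d = 0.709 * 3.77
H_d = 2.6729 m

2.6729


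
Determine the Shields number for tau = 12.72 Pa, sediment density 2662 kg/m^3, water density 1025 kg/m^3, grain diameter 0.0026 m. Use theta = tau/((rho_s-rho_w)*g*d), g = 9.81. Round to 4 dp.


theta = tau / ((rho_s - rho_w) * g * d)
rho_s - rho_w = 2662 - 1025 = 1637
Denominator = 1637 * 9.81 * 0.0026 = 41.753322
theta = 12.72 / 41.753322
theta = 0.3046

0.3046


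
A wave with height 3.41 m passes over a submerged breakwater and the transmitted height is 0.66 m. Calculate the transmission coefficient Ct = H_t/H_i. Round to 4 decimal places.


Ct = H_t / H_i
Ct = 0.66 / 3.41
Ct = 0.1935

0.1935


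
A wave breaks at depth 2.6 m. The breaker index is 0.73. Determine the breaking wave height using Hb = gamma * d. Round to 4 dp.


Hb = gamma * d
Hb = 0.73 * 2.6
Hb = 1.8980 m

1.8980


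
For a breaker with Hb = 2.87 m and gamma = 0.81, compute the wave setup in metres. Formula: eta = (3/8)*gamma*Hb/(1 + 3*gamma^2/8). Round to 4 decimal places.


eta = (3/8) * gamma * Hb / (1 + 3*gamma^2/8)
Numerator = (3/8) * 0.81 * 2.87 = 0.871763
Denominator = 1 + 3*0.81^2/8 = 1 + 0.246038 = 1.246038
eta = 0.871763 / 1.246038
eta = 0.6996 m

0.6996


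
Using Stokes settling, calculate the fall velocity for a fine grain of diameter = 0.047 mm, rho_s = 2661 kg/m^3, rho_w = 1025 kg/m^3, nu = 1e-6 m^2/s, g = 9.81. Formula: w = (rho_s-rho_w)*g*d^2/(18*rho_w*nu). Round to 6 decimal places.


w = (rho_s - rho_w) * g * d^2 / (18 * rho_w * nu)
d = 0.047 mm = 0.000047 m
rho_s - rho_w = 2661 - 1025 = 1636
Numerator = 1636 * 9.81 * (0.000047)^2 = 0.000035452594
Denominator = 18 * 1025 * 1e-6 = 0.018450
w = 0.001922 m/s

0.001922


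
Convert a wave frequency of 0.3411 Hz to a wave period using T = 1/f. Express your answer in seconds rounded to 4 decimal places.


T = 1 / f
T = 1 / 0.3411
T = 2.9317 s

2.9317


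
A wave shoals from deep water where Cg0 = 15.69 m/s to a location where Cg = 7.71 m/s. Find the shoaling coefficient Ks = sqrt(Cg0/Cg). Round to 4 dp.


Ks = sqrt(Cg0 / Cg)
Ks = sqrt(15.69 / 7.71)
Ks = sqrt(2.0350)
Ks = 1.4265

1.4265


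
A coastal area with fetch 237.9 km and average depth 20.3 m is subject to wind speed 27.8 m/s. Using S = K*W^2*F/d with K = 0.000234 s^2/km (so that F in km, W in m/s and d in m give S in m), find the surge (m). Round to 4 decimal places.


S = K * W^2 * F / d
W^2 = 27.8^2 = 772.84
S = 0.000234 * 772.84 * 237.9 / 20.3
Numerator = 0.000234 * 772.84 * 237.9 = 43.022921
S = 43.022921 / 20.3 = 2.1194 m

2.1194


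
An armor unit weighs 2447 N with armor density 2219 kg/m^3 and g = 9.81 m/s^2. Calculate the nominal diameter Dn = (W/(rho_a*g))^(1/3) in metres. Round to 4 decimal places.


V = W / (rho_a * g)
V = 2447 / (2219 * 9.81)
V = 2447 / 21768.39
V = 0.112411 m^3
Dn = V^(1/3) = 0.112411^(1/3)
Dn = 0.4826 m

0.4826


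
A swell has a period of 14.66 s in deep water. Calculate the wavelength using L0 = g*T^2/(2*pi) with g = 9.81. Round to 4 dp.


L0 = g * T^2 / (2 * pi)
L0 = 9.81 * 14.66^2 / (2 * pi)
L0 = 9.81 * 214.9156 / 6.28319
L0 = 2108.3220 / 6.28319
L0 = 335.5499 m

335.5499


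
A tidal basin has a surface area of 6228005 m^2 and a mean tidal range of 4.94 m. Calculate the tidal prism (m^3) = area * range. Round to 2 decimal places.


Tidal prism = Area * Tidal range
P = 6228005 * 4.94
P = 30766344.70 m^3

30766344.70


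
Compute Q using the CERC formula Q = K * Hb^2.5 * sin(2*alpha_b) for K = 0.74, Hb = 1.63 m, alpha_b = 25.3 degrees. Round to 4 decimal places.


Q = K * Hb^2.5 * sin(2 * alpha_b)
Hb^2.5 = 1.63^2.5 = 3.392103
sin(2 * 25.3) = sin(50.6) = 0.772734
Q = 0.74 * 3.392103 * 0.772734
Q = 1.9397 m^3/s

1.9397


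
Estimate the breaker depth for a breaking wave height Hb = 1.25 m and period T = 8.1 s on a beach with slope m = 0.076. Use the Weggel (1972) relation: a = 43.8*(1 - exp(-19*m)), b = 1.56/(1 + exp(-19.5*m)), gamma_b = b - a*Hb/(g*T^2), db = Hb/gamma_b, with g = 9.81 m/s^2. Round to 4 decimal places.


a = 43.8 * (1 - exp(-19 * m))
exp(-19 * 0.076) = exp(-1.4440) = 0.235982
a = 43.8 * (1 - 0.235982) = 33.463991
b = 1.56 / (1 + exp(-19.5 * m))
exp(-19.5 * 0.076) = exp(-1.4820) = 0.227183
b = 1.56 / (1 + 0.227183) = 1.271204
Hb / (g * T^2) = 1.25 / (9.81 * 8.1^2) = 1.25 / 643.6341 = 0.00194210
gamma_b = b - a * Hb/(g*T^2) = 1.271204 - 33.463991 * 0.00194210 = 1.206214
db = Hb / gamma_b = 1.25 / 1.206214
db = 1.0363 m

1.0363


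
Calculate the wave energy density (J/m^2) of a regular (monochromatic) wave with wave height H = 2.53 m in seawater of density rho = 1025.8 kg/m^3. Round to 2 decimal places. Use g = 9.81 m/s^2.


E = (1/8) * rho * g * H^2
E = (1/8) * 1025.8 * 9.81 * 2.53^2
E = 0.125 * 1025.8 * 9.81 * 6.4009
E = 8051.61 J/m^2

8051.61


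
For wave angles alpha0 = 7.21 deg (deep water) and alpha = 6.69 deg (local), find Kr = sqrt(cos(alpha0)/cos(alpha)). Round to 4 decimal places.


Kr = sqrt(cos(alpha0) / cos(alpha))
cos(7.21) = 0.992093
cos(6.69) = 0.993191
Kr = sqrt(0.992093 / 0.993191)
Kr = sqrt(0.998894)
Kr = 0.9994

0.9994


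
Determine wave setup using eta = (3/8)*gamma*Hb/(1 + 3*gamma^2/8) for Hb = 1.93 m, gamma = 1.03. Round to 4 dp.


eta = (3/8) * gamma * Hb / (1 + 3*gamma^2/8)
Numerator = (3/8) * 1.03 * 1.93 = 0.745462
Denominator = 1 + 3*1.03^2/8 = 1 + 0.397838 = 1.397838
eta = 0.745462 / 1.397838
eta = 0.5333 m

0.5333


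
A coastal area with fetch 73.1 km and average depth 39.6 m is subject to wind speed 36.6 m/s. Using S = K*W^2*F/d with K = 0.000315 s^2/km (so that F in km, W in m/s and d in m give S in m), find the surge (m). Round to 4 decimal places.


S = K * W^2 * F / d
W^2 = 36.6^2 = 1339.56
S = 0.000315 * 1339.56 * 73.1 / 39.6
Numerator = 0.000315 * 1339.56 * 73.1 = 30.845378
S = 30.845378 / 39.6 = 0.7789 m

0.7789


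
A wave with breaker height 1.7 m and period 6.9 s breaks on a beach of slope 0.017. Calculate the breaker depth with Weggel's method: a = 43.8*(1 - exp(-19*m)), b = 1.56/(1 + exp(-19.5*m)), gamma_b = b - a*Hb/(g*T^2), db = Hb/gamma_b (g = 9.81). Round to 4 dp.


a = 43.8 * (1 - exp(-19 * m))
exp(-19 * 0.017) = exp(-0.3230) = 0.723974
a = 43.8 * (1 - 0.723974) = 12.089945
b = 1.56 / (1 + exp(-19.5 * m))
exp(-19.5 * 0.017) = exp(-0.3315) = 0.717846
b = 1.56 / (1 + 0.717846) = 0.908114
Hb / (g * T^2) = 1.7 / (9.81 * 6.9^2) = 1.7 / 467.0541 = 0.00363984
gamma_b = b - a * Hb/(g*T^2) = 0.908114 - 12.089945 * 0.00363984 = 0.864109
db = Hb / gamma_b = 1.7 / 0.864109
db = 1.9673 m

1.9673


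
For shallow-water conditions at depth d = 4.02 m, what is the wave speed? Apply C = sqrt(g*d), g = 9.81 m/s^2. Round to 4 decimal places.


Using the shallow-water approximation:
C = sqrt(g * d) = sqrt(9.81 * 4.02)
C = sqrt(39.4362)
C = 6.2798 m/s

6.2798


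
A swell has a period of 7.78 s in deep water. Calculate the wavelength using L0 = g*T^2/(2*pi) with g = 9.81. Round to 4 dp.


L0 = g * T^2 / (2 * pi)
L0 = 9.81 * 7.78^2 / (2 * pi)
L0 = 9.81 * 60.5284 / 6.28319
L0 = 593.7836 / 6.28319
L0 = 94.5036 m

94.5036


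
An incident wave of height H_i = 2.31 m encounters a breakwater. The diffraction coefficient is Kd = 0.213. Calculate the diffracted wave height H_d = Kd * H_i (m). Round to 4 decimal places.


H_d = Kd * H_i
H_d = 0.213 * 2.31
H_d = 0.4920 m

0.4920


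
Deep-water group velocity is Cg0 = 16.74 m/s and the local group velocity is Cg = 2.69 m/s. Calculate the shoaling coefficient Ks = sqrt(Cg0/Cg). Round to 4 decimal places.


Ks = sqrt(Cg0 / Cg)
Ks = sqrt(16.74 / 2.69)
Ks = sqrt(6.2230)
Ks = 2.4946

2.4946


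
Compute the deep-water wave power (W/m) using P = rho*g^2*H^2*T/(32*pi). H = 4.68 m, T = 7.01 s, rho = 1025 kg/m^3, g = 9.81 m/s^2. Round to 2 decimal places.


P = rho * g^2 * H^2 * T / (32 * pi)
P = 1025 * 9.81^2 * 4.68^2 * 7.01 / (32 * pi)
P = 1025 * 96.2361 * 21.9024 * 7.01 / 100.53096
P = 150650.91 W/m

150650.91


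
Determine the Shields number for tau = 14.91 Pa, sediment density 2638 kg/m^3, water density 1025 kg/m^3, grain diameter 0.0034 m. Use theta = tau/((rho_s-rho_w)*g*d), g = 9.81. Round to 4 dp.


theta = tau / ((rho_s - rho_w) * g * d)
rho_s - rho_w = 2638 - 1025 = 1613
Denominator = 1613 * 9.81 * 0.0034 = 53.800002
theta = 14.91 / 53.800002
theta = 0.2771

0.2771


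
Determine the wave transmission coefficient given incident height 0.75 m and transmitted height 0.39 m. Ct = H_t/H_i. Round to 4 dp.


Ct = H_t / H_i
Ct = 0.39 / 0.75
Ct = 0.5200

0.5200


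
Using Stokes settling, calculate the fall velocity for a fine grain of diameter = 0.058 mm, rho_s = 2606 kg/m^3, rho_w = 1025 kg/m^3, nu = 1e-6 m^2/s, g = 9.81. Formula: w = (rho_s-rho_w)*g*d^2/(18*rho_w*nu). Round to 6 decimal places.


w = (rho_s - rho_w) * g * d^2 / (18 * rho_w * nu)
d = 0.058 mm = 0.000058 m
rho_s - rho_w = 2606 - 1025 = 1581
Numerator = 1581 * 9.81 * (0.000058)^2 = 0.000052174328
Denominator = 18 * 1025 * 1e-6 = 0.018450
w = 0.002828 m/s

0.002828


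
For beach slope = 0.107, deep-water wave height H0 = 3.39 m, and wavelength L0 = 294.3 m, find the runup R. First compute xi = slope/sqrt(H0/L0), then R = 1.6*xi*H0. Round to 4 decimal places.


xi = slope / sqrt(H0/L0)
H0/L0 = 3.39/294.3 = 0.011519
sqrt(0.011519) = 0.107326
xi = 0.107 / 0.107326 = 0.996963
R = 1.6 * xi * H0 = 1.6 * 0.996963 * 3.39
R = 5.4075 m

5.4075


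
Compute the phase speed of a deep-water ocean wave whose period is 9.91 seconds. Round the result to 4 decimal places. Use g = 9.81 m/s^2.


We use the deep-water celerity formula:
C = g * T / (2 * pi)
C = 9.81 * 9.91 / (2 * 3.14159...)
C = 97.217100 / 6.283185
C = 15.4726 m/s

15.4726


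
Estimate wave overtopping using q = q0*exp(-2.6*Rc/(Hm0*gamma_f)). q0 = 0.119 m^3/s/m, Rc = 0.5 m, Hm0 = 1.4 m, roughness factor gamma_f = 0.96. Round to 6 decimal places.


q = q0 * exp(-2.6 * Rc / (Hm0 * gamma_f))
Exponent = -2.6 * 0.5 / (1.4 * 0.96)
= -2.6 * 0.5 / 1.3440
= -0.967262
exp(-0.967262) = 0.380122
q = 0.119 * 0.380122
q = 0.045235 m^3/s/m

0.045235


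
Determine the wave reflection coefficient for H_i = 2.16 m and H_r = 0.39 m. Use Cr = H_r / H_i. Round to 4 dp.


Cr = H_r / H_i
Cr = 0.39 / 2.16
Cr = 0.1806

0.1806


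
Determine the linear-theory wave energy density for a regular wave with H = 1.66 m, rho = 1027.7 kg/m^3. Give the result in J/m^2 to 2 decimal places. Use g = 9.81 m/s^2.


E = (1/8) * rho * g * H^2
E = (1/8) * 1027.7 * 9.81 * 1.66^2
E = 0.125 * 1027.7 * 9.81 * 2.7556
E = 3472.65 J/m^2

3472.65


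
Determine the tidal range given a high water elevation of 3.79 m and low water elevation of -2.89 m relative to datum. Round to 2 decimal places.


Tidal range = High water - Low water
Tidal range = 3.79 - (-2.89)
Tidal range = 6.68 m

6.68


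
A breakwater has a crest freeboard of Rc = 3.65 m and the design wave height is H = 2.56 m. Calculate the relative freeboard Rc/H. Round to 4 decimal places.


Relative freeboard = Rc / H
= 3.65 / 2.56
= 1.4258

1.4258


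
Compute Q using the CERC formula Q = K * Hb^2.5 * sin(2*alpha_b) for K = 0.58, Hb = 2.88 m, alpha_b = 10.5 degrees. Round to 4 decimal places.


Q = K * Hb^2.5 * sin(2 * alpha_b)
Hb^2.5 = 2.88^2.5 = 14.076064
sin(2 * 10.5) = sin(21.0) = 0.358368
Q = 0.58 * 14.076064 * 0.358368
Q = 2.9258 m^3/s

2.9258


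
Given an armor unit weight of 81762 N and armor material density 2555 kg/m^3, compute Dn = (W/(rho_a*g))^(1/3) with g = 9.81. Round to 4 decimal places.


V = W / (rho_a * g)
V = 81762 / (2555 * 9.81)
V = 81762 / 25064.55
V = 3.262057 m^3
Dn = V^(1/3) = 3.262057^(1/3)
Dn = 1.4831 m

1.4831


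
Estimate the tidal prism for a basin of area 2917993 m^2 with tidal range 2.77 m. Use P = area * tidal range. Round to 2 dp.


Tidal prism = Area * Tidal range
P = 2917993 * 2.77
P = 8082840.61 m^3

8082840.61


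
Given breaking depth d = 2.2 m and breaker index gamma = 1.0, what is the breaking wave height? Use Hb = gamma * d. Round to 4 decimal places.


Hb = gamma * d
Hb = 1.0 * 2.2
Hb = 2.2000 m

2.2000


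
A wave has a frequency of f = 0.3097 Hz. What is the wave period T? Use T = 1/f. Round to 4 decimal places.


T = 1 / f
T = 1 / 0.3097
T = 3.2289 s

3.2289


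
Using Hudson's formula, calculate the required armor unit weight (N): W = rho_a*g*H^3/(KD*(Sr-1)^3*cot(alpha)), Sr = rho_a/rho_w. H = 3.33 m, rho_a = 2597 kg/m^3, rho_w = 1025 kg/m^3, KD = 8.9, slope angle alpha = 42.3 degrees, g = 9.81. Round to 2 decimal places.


Sr = rho_a / rho_w = 2597 / 1025 = 2.533659
(Sr - 1) = 1.533659
(Sr - 1)^3 = 3.607331
cot(42.3) = 1 / tan(42.3) = 1 / 0.909930 = 1.098986
Numerator = 2597 * 9.81 * 3.33^3 = 940748.7665
Denominator = 8.9 * 3.607331 * 1.098986 = 35.283207
W = 940748.7665 / 35.283207
W = 26662.79 N

26662.79


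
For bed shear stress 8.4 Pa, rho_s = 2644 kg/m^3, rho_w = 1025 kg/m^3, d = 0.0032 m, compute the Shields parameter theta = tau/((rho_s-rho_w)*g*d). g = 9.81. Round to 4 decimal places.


theta = tau / ((rho_s - rho_w) * g * d)
rho_s - rho_w = 2644 - 1025 = 1619
Denominator = 1619 * 9.81 * 0.0032 = 50.823648
theta = 8.4 / 50.823648
theta = 0.1653

0.1653


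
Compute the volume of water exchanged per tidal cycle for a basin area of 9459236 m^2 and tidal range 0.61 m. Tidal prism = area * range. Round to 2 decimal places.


Tidal prism = Area * Tidal range
P = 9459236 * 0.61
P = 5770133.96 m^3

5770133.96


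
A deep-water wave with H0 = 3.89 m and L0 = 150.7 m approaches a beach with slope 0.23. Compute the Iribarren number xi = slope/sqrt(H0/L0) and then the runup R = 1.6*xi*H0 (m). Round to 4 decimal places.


xi = slope / sqrt(H0/L0)
H0/L0 = 3.89/150.7 = 0.025813
sqrt(0.025813) = 0.160664
xi = 0.23 / 0.160664 = 1.431560
R = 1.6 * xi * H0 = 1.6 * 1.431560 * 3.89
R = 8.9100 m

8.9100


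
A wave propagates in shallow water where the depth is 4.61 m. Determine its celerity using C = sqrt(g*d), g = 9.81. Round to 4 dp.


Using the shallow-water approximation:
C = sqrt(g * d) = sqrt(9.81 * 4.61)
C = sqrt(45.2241)
C = 6.7249 m/s

6.7249


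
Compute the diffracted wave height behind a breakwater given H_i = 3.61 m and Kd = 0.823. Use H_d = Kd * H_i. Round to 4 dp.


H_d = Kd * H_i
H_d = 0.823 * 3.61
H_d = 2.9710 m

2.9710


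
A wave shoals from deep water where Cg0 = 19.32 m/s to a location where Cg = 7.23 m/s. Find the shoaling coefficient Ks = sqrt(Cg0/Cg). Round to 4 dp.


Ks = sqrt(Cg0 / Cg)
Ks = sqrt(19.32 / 7.23)
Ks = sqrt(2.6722)
Ks = 1.6347

1.6347


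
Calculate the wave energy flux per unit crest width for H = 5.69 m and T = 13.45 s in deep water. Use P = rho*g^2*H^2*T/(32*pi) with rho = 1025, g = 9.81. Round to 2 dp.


P = rho * g^2 * H^2 * T / (32 * pi)
P = 1025 * 9.81^2 * 5.69^2 * 13.45 / (32 * pi)
P = 1025 * 96.2361 * 32.3761 * 13.45 / 100.53096
P = 427276.34 W/m

427276.34


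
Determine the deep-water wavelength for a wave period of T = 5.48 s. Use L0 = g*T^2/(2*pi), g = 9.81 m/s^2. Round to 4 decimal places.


L0 = g * T^2 / (2 * pi)
L0 = 9.81 * 5.48^2 / (2 * pi)
L0 = 9.81 * 30.0304 / 6.28319
L0 = 294.5982 / 6.28319
L0 = 46.8868 m

46.8868


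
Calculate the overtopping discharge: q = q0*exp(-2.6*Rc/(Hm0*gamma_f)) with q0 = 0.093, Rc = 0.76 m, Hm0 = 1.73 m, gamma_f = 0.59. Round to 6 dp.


q = q0 * exp(-2.6 * Rc / (Hm0 * gamma_f))
Exponent = -2.6 * 0.76 / (1.73 * 0.59)
= -2.6 * 0.76 / 1.0207
= -1.935926
exp(-1.935926) = 0.144291
q = 0.093 * 0.144291
q = 0.013419 m^3/s/m

0.013419


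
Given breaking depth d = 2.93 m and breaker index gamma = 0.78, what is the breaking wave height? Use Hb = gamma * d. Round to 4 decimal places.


Hb = gamma * d
Hb = 0.78 * 2.93
Hb = 2.2854 m

2.2854


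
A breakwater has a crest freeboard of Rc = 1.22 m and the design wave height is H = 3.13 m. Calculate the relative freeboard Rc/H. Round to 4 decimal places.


Relative freeboard = Rc / H
= 1.22 / 3.13
= 0.3898

0.3898


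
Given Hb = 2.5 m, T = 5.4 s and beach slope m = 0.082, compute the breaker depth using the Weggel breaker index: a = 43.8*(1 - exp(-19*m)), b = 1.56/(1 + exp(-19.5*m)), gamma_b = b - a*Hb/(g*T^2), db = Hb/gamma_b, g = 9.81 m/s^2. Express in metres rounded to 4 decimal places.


a = 43.8 * (1 - exp(-19 * m))
exp(-19 * 0.082) = exp(-1.5580) = 0.210557
a = 43.8 * (1 - 0.210557) = 34.577614
b = 1.56 / (1 + exp(-19.5 * m))
exp(-19.5 * 0.082) = exp(-1.5990) = 0.202099
b = 1.56 / (1 + 0.202099) = 1.297731
Hb / (g * T^2) = 2.5 / (9.81 * 5.4^2) = 2.5 / 286.0596 = 0.00873944
gamma_b = b - a * Hb/(g*T^2) = 1.297731 - 34.577614 * 0.00873944 = 0.995542
db = Hb / gamma_b = 2.5 / 0.995542
db = 2.5112 m

2.5112


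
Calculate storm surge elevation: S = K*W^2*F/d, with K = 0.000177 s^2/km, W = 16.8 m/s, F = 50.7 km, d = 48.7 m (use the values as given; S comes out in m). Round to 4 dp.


S = K * W^2 * F / d
W^2 = 16.8^2 = 282.24
S = 0.000177 * 282.24 * 50.7 / 48.7
Numerator = 0.000177 * 282.24 * 50.7 = 2.532794
S = 2.532794 / 48.7 = 0.0520 m

0.0520


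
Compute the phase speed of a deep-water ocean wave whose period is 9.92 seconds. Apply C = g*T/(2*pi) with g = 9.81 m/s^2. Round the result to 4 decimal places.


We use the deep-water celerity formula:
C = g * T / (2 * pi)
C = 9.81 * 9.92 / (2 * 3.14159...)
C = 97.315200 / 6.283185
C = 15.4882 m/s

15.4882


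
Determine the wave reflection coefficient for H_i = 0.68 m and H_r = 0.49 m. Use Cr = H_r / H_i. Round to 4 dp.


Cr = H_r / H_i
Cr = 0.49 / 0.68
Cr = 0.7206

0.7206


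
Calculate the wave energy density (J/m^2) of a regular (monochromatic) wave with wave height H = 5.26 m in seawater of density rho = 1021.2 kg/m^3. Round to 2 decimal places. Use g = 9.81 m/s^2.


E = (1/8) * rho * g * H^2
E = (1/8) * 1021.2 * 9.81 * 5.26^2
E = 0.125 * 1021.2 * 9.81 * 27.6676
E = 34646.66 J/m^2

34646.66


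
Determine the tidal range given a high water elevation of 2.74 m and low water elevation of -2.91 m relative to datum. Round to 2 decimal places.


Tidal range = High water - Low water
Tidal range = 2.74 - (-2.91)
Tidal range = 5.65 m

5.65


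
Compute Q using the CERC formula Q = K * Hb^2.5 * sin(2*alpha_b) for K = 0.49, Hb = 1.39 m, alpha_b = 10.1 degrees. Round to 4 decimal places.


Q = K * Hb^2.5 * sin(2 * alpha_b)
Hb^2.5 = 1.39^2.5 = 2.277912
sin(2 * 10.1) = sin(20.2) = 0.345298
Q = 0.49 * 2.277912 * 0.345298
Q = 0.3854 m^3/s

0.3854


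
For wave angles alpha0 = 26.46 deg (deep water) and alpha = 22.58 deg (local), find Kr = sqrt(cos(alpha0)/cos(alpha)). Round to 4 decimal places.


Kr = sqrt(cos(alpha0) / cos(alpha))
cos(26.46) = 0.895246
cos(22.58) = 0.923344
Kr = sqrt(0.895246 / 0.923344)
Kr = sqrt(0.969569)
Kr = 0.9847

0.9847


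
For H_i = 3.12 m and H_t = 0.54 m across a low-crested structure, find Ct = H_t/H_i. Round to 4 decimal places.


Ct = H_t / H_i
Ct = 0.54 / 3.12
Ct = 0.1731

0.1731


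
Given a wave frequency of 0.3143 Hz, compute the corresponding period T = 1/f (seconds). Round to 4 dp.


T = 1 / f
T = 1 / 0.3143
T = 3.1817 s

3.1817


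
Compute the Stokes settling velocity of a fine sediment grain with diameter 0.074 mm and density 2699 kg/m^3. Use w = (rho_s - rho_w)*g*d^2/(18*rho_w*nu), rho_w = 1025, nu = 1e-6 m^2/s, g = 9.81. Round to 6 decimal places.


w = (rho_s - rho_w) * g * d^2 / (18 * rho_w * nu)
d = 0.074 mm = 0.000074 m
rho_s - rho_w = 2699 - 1025 = 1674
Numerator = 1674 * 9.81 * (0.000074)^2 = 0.000089926543
Denominator = 18 * 1025 * 1e-6 = 0.018450
w = 0.004874 m/s

0.004874


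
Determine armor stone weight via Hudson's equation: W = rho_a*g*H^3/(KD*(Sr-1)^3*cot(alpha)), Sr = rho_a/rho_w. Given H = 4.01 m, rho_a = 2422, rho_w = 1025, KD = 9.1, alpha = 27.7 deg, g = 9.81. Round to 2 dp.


Sr = rho_a / rho_w = 2422 / 1025 = 2.362927
(Sr - 1) = 1.362927
(Sr - 1)^3 = 2.531731
cot(27.7) = 1 / tan(27.7) = 1 / 0.525012 = 1.904719
Numerator = 2422 * 9.81 * 4.01^3 = 1532061.7291
Denominator = 9.1 * 2.531731 * 1.904719 = 43.882363
W = 1532061.7291 / 43.882363
W = 34912.93 N

34912.93


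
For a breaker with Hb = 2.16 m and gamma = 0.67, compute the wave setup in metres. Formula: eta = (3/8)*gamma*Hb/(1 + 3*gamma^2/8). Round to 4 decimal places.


eta = (3/8) * gamma * Hb / (1 + 3*gamma^2/8)
Numerator = (3/8) * 0.67 * 2.16 = 0.542700
Denominator = 1 + 3*0.67^2/8 = 1 + 0.168338 = 1.168338
eta = 0.542700 / 1.168338
eta = 0.4645 m

0.4645


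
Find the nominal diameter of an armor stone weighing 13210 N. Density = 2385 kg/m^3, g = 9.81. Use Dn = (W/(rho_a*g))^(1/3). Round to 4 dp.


V = W / (rho_a * g)
V = 13210 / (2385 * 9.81)
V = 13210 / 23396.85
V = 0.564606 m^3
Dn = V^(1/3) = 0.564606^(1/3)
Dn = 0.8265 m

0.8265


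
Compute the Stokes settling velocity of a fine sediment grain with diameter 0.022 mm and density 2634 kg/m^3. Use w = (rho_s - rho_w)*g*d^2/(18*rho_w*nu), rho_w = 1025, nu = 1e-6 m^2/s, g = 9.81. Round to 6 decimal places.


w = (rho_s - rho_w) * g * d^2 / (18 * rho_w * nu)
d = 0.022 mm = 0.000022 m
rho_s - rho_w = 2634 - 1025 = 1609
Numerator = 1609 * 9.81 * (0.000022)^2 = 0.000007639596
Denominator = 18 * 1025 * 1e-6 = 0.018450
w = 0.000414 m/s

0.000414


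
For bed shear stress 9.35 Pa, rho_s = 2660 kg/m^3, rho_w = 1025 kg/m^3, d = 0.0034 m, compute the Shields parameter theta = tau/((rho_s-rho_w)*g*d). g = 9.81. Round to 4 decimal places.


theta = tau / ((rho_s - rho_w) * g * d)
rho_s - rho_w = 2660 - 1025 = 1635
Denominator = 1635 * 9.81 * 0.0034 = 54.533790
theta = 9.35 / 54.533790
theta = 0.1715

0.1715


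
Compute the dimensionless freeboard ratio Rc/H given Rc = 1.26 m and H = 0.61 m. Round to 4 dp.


Relative freeboard = Rc / H
= 1.26 / 0.61
= 2.0656

2.0656


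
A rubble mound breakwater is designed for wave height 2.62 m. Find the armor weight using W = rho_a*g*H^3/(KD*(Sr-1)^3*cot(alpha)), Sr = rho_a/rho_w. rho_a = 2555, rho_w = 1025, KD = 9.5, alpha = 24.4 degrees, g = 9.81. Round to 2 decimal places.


Sr = rho_a / rho_w = 2555 / 1025 = 2.492683
(Sr - 1) = 1.492683
(Sr - 1)^3 = 3.325850
cot(24.4) = 1 / tan(24.4) = 1 / 0.453620 = 2.204488
Numerator = 2555 * 9.81 * 2.62^3 = 450779.1142
Denominator = 9.5 * 3.325850 * 2.204488 = 69.652065
W = 450779.1142 / 69.652065
W = 6471.87 N

6471.87


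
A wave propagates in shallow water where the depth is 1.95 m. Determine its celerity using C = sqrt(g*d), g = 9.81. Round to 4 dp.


Using the shallow-water approximation:
C = sqrt(g * d) = sqrt(9.81 * 1.95)
C = sqrt(19.1295)
C = 4.3737 m/s

4.3737


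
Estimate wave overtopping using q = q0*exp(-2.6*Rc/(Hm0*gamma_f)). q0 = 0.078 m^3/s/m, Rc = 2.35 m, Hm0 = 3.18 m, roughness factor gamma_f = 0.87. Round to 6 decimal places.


q = q0 * exp(-2.6 * Rc / (Hm0 * gamma_f))
Exponent = -2.6 * 2.35 / (3.18 * 0.87)
= -2.6 * 2.35 / 2.7666
= -2.208487
exp(-2.208487) = 0.109867
q = 0.078 * 0.109867
q = 0.008570 m^3/s/m

0.008570


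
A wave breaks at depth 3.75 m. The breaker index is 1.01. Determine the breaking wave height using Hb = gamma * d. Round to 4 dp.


Hb = gamma * d
Hb = 1.01 * 3.75
Hb = 3.7875 m

3.7875


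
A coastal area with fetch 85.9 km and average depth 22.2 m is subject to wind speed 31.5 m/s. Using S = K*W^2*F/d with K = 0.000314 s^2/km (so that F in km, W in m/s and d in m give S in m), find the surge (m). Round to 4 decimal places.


S = K * W^2 * F / d
W^2 = 31.5^2 = 992.25
S = 0.000314 * 992.25 * 85.9 / 22.2
Numerator = 0.000314 * 992.25 * 85.9 = 26.763562
S = 26.763562 / 22.2 = 1.2056 m

1.2056


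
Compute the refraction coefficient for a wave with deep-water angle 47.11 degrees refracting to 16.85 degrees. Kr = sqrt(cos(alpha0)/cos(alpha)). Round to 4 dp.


Kr = sqrt(cos(alpha0) / cos(alpha))
cos(47.11) = 0.680593
cos(16.85) = 0.957067
Kr = sqrt(0.680593 / 0.957067)
Kr = sqrt(0.711124)
Kr = 0.8433

0.8433


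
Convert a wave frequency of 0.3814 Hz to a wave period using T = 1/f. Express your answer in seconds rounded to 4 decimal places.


T = 1 / f
T = 1 / 0.3814
T = 2.6219 s

2.6219


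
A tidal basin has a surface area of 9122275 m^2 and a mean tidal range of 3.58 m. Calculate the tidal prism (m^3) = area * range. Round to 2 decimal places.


Tidal prism = Area * Tidal range
P = 9122275 * 3.58
P = 32657744.50 m^3

32657744.50


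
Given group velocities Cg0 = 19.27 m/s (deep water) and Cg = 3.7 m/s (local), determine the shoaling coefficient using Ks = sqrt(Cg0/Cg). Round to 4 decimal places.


Ks = sqrt(Cg0 / Cg)
Ks = sqrt(19.27 / 3.7)
Ks = sqrt(5.2081)
Ks = 2.2821

2.2821


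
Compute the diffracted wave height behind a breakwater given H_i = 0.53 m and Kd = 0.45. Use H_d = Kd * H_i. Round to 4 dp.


H_d = Kd * H_i
H_d = 0.45 * 0.53
H_d = 0.2385 m

0.2385


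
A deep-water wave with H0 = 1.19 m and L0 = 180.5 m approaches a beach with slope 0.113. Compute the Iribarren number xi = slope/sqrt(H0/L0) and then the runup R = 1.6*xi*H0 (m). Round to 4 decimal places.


xi = slope / sqrt(H0/L0)
H0/L0 = 1.19/180.5 = 0.006593
sqrt(0.006593) = 0.081196
xi = 0.113 / 0.081196 = 1.391693
R = 1.6 * xi * H0 = 1.6 * 1.391693 * 1.19
R = 2.6498 m

2.6498


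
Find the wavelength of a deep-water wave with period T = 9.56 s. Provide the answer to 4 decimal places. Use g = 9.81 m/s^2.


L0 = g * T^2 / (2 * pi)
L0 = 9.81 * 9.56^2 / (2 * pi)
L0 = 9.81 * 91.3936 / 6.28319
L0 = 896.5712 / 6.28319
L0 = 142.6937 m

142.6937


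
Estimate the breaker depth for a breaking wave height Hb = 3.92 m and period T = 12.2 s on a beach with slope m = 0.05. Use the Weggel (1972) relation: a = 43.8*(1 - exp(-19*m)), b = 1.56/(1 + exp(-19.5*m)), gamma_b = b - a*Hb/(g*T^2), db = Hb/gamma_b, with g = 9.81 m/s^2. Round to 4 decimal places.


a = 43.8 * (1 - exp(-19 * m))
exp(-19 * 0.05) = exp(-0.9500) = 0.386741
a = 43.8 * (1 - 0.386741) = 26.860743
b = 1.56 / (1 + exp(-19.5 * m))
exp(-19.5 * 0.05) = exp(-0.9750) = 0.377192
b = 1.56 / (1 + 0.377192) = 1.132739
Hb / (g * T^2) = 3.92 / (9.81 * 12.2^2) = 3.92 / 1460.1204 = 0.00268471
gamma_b = b - a * Hb/(g*T^2) = 1.132739 - 26.860743 * 0.00268471 = 1.060626
db = Hb / gamma_b = 3.92 / 1.060626
db = 3.6959 m

3.6959


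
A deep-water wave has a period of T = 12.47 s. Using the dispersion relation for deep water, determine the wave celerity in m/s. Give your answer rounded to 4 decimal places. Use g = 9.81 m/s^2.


We use the deep-water celerity formula:
C = g * T / (2 * pi)
C = 9.81 * 12.47 / (2 * 3.14159...)
C = 122.330700 / 6.283185
C = 19.4695 m/s

19.4695


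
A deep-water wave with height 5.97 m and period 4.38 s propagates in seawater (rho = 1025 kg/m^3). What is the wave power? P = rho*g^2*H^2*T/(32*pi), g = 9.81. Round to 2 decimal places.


P = rho * g^2 * H^2 * T / (32 * pi)
P = 1025 * 9.81^2 * 5.97^2 * 4.38 / (32 * pi)
P = 1025 * 96.2361 * 35.6409 * 4.38 / 100.53096
P = 153173.91 W/m

153173.91


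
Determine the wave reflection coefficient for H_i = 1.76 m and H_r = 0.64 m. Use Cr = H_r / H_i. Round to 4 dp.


Cr = H_r / H_i
Cr = 0.64 / 1.76
Cr = 0.3636

0.3636


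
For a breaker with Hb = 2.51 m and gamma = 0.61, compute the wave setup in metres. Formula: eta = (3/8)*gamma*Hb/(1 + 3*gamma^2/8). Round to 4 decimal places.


eta = (3/8) * gamma * Hb / (1 + 3*gamma^2/8)
Numerator = (3/8) * 0.61 * 2.51 = 0.574163
Denominator = 1 + 3*0.61^2/8 = 1 + 0.139538 = 1.139538
eta = 0.574163 / 1.139538
eta = 0.5039 m

0.5039


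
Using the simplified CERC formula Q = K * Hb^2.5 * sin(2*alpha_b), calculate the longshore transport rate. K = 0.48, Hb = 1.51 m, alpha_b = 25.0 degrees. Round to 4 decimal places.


Q = K * Hb^2.5 * sin(2 * alpha_b)
Hb^2.5 = 1.51^2.5 = 2.801834
sin(2 * 25.0) = sin(50.0) = 0.766044
Q = 0.48 * 2.801834 * 0.766044
Q = 1.0302 m^3/s

1.0302


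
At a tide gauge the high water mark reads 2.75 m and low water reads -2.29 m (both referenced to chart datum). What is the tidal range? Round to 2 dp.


Tidal range = High water - Low water
Tidal range = 2.75 - (-2.29)
Tidal range = 5.04 m

5.04


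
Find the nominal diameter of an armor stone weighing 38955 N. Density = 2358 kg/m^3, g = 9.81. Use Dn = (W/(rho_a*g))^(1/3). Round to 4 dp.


V = W / (rho_a * g)
V = 38955 / (2358 * 9.81)
V = 38955 / 23131.98
V = 1.684032 m^3
Dn = V^(1/3) = 1.684032^(1/3)
Dn = 1.1897 m

1.1897


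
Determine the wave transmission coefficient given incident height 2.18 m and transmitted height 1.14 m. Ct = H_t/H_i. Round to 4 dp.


Ct = H_t / H_i
Ct = 1.14 / 2.18
Ct = 0.5229

0.5229


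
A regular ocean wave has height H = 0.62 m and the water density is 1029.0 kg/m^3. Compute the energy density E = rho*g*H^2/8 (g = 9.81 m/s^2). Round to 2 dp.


E = (1/8) * rho * g * H^2
E = (1/8) * 1029.0 * 9.81 * 0.62^2
E = 0.125 * 1029.0 * 9.81 * 0.3844
E = 485.04 J/m^2

485.04
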